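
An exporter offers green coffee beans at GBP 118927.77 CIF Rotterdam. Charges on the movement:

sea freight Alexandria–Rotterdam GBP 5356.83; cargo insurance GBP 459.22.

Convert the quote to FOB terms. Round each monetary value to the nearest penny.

FOB price: GBP 113111.72

From CIF to FOB, the seller no longer bears: freight, insurance.
FOB price = 118927.77 − 5356.83 − 459.22 = 113111.72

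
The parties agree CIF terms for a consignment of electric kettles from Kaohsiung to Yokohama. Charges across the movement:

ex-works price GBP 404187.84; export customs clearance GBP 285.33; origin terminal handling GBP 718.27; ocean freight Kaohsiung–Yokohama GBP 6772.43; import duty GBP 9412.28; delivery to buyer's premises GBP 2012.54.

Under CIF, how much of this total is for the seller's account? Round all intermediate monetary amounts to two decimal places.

CIF: the seller pays costs through ocean freight and marine insurance to the destination port.
Seller's account: goods 404187.84 + export clearance 285.33 + origin terminal 718.27 + freight 6772.43 = 411963.87
Buyer's account: duty 9412.28 + delivery 2012.54 = 11424.82

Seller's account: GBP 411963.87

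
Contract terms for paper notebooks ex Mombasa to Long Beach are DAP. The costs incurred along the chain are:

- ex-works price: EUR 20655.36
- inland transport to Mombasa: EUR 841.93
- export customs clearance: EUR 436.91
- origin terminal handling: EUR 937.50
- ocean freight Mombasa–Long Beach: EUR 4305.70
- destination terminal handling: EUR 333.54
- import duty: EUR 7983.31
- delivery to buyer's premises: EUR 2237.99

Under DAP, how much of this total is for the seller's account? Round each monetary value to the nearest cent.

Seller's account: EUR 29748.93

DAP: the seller bears all costs to the named destination except import duty and clearance.
Seller's account: goods 20655.36 + inland to port 841.93 + export clearance 436.91 + origin terminal 937.50 + freight 4305.70 + destination terminal 333.54 + delivery 2237.99 = 29748.93
Buyer's account: duty 7983.31 = 7983.31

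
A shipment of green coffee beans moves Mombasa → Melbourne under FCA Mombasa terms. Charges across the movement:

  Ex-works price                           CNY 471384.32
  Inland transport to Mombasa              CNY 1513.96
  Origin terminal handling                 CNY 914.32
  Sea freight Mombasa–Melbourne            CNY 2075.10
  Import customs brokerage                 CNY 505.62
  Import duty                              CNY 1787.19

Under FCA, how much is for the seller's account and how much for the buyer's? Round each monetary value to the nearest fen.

Seller: CNY 472898.28; buyer: CNY 5282.23

FCA: the seller delivers export-cleared goods to the carrier; the buyer bears costs from that point.
Seller's account: goods 471384.32 + inland to port 1513.96 = 472898.28
Buyer's account: origin terminal 914.32 + freight 2075.10 + brokerage 505.62 + duty 1787.19 = 5282.23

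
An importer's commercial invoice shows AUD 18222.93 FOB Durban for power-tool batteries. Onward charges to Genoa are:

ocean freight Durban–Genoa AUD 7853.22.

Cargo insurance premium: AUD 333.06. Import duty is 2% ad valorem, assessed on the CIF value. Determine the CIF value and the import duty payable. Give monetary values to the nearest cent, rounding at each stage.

CIF = FOB price + freight + insurance
CIF = 18222.93 + 7853.22 + 333.06 = 26409.21
Import duty = 26409.21 × 2% = 528.18

CIF value: AUD 26409.21; import duty: AUD 528.18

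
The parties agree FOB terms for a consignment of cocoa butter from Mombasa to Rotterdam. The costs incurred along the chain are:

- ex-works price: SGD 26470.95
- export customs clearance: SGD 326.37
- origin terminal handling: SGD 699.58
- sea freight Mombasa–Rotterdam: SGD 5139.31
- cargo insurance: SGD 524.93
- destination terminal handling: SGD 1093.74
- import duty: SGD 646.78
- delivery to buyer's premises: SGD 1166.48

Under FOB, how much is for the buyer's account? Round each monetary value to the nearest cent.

Buyer's account: SGD 8571.24

FOB: the seller bears costs until goods are on board at the origin port; the buyer bears freight, insurance and all costs thereafter.
Seller's account: goods 26470.95 + export clearance 326.37 + origin terminal 699.58 = 27496.90
Buyer's account: freight 5139.31 + insurance 524.93 + destination terminal 1093.74 + duty 646.78 + delivery 1166.48 = 8571.24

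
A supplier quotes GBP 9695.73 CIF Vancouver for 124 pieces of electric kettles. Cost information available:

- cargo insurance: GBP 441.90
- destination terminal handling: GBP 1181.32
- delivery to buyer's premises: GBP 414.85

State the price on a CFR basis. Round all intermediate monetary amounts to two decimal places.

Not relevant to the conversion: destination terminal, delivery — on the buyer under both terms; not part of either seller's price.
From CIF to CFR, the seller no longer bears: insurance.
CFR price = 9695.73 − 441.90 = 9253.83

CFR price: GBP 9253.83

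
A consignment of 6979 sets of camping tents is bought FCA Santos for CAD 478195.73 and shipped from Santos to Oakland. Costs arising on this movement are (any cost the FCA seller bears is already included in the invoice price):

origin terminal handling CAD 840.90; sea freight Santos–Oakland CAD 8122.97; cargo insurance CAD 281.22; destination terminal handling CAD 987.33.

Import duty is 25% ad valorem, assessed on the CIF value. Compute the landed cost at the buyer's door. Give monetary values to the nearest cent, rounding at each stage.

Total landed cost: CAD 610288.36

FCA: the seller delivers export-cleared goods to the carrier; the buyer bears costs from that point.
CIF value = FCA price + origin terminal + freight + insurance = 478195.73 + 840.90 + 8122.97 + 281.22 = 487440.82
Import duty = 487440.82 × 25% = 121860.21
Buyer bears: origin terminal 840.90 + freight 8122.97 + insurance 281.22 + destination terminal 987.33 + duty 121860.21 = 132092.63
Landed cost = invoice 478195.73 + 132092.63 = 610288.36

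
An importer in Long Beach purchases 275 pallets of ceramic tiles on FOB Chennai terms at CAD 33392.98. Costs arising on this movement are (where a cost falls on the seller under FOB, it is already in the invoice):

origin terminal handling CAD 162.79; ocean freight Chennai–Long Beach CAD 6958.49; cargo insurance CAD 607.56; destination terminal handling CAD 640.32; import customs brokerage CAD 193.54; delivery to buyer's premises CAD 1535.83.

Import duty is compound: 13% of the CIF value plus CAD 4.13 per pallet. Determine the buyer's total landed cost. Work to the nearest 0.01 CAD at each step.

FOB: the seller bears costs until goods are on board at the origin port; the buyer bears freight, insurance and all costs thereafter.
Already in the invoice (seller's account under FOB): origin terminal — exclude.
CIF value = FOB price + freight + insurance = 33392.98 + 6958.49 + 607.56 = 40959.03
Ad valorem component: 40959.03 × 13% = 5324.67
Specific component: 275 × 4.13 = 1135.75
Import duty = 5324.67 + 1135.75 = 6460.42
Buyer bears: freight 6958.49 + insurance 607.56 + destination terminal 640.32 + brokerage 193.54 + delivery 1535.83 + duty 6460.42 = 16396.16
Landed cost = invoice 33392.98 + 16396.16 = 49789.14

Total landed cost: CAD 49789.14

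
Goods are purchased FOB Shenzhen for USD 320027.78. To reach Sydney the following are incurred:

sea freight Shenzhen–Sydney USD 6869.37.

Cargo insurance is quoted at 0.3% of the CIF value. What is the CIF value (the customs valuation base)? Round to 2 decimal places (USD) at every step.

Let C be the CIF value. C = FOB price + freight + 0.3% × C
C − 0.3% × C = 320027.78 + 6869.37
0.997 × C = 326897.15
C = 326897.15 / 0.997 = 327880.79
Insurance premium = 0.3% × 327880.79 = 983.64

CIF value: USD 327880.79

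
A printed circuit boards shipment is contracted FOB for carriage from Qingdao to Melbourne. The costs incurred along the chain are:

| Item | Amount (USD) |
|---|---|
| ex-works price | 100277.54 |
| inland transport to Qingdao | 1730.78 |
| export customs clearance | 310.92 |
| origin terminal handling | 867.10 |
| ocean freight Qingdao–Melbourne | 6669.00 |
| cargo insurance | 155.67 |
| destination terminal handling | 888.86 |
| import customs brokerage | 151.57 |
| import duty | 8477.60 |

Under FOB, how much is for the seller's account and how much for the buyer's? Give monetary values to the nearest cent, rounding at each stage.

Seller: USD 103186.34; buyer: USD 16342.70

FOB: the seller bears costs until goods are on board at the origin port; the buyer bears freight, insurance and all costs thereafter.
Seller's account: goods 100277.54 + inland to port 1730.78 + export clearance 310.92 + origin terminal 867.10 = 103186.34
Buyer's account: freight 6669.00 + insurance 155.67 + destination terminal 888.86 + brokerage 151.57 + duty 8477.60 = 16342.70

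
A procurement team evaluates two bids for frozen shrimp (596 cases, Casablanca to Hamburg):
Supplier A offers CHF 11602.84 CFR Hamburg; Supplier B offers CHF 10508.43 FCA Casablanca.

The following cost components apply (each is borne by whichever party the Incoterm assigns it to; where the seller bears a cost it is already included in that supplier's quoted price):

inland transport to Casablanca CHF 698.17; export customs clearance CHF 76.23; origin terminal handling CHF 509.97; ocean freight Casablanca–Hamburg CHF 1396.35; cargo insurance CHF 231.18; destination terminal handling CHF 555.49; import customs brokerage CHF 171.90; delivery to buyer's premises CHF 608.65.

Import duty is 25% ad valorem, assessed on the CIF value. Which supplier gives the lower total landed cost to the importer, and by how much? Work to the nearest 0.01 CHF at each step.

Supplier A (CFR):
CIF value = CFR price + insurance = 11602.84 + 231.18 = 11834.02
Import duty = 11834.02 × 25% = 2958.51
Buyer bears (A): 231.18 + 555.49 + 171.90 + 608.65 = 1567.22
Landed cost (A) = invoice 11602.84 + 1567.22 + duty 2958.51 = 16128.57
Supplier B (FCA):
CIF value = FCA price + origin terminal + freight + insurance = 10508.43 + 509.97 + 1396.35 + 231.18 = 12645.93
Import duty = 12645.93 × 25% = 3161.48
Buyer bears (B): 509.97 + 1396.35 + 231.18 + 555.49 + 171.90 + 608.65 = 3473.54
Landed cost (B) = invoice 10508.43 + 3473.54 + duty 3161.48 = 17143.45
Difference = |16128.57 − 17143.45| = 1014.88

Supplier A is cheaper by CHF 1014.88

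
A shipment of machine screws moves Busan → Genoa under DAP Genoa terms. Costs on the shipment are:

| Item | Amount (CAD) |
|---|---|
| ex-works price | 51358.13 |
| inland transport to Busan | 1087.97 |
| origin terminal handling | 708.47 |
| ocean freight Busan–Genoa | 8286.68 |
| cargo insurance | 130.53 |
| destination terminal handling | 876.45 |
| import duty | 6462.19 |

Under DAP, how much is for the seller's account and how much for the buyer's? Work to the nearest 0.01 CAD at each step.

DAP: the seller bears all costs to the named destination except import duty and clearance.
Seller's account: goods 51358.13 + inland to port 1087.97 + origin terminal 708.47 + freight 8286.68 + insurance 130.53 + destination terminal 876.45 = 62448.23
Buyer's account: duty 6462.19 = 6462.19

Seller: CAD 62448.23; buyer: CAD 6462.19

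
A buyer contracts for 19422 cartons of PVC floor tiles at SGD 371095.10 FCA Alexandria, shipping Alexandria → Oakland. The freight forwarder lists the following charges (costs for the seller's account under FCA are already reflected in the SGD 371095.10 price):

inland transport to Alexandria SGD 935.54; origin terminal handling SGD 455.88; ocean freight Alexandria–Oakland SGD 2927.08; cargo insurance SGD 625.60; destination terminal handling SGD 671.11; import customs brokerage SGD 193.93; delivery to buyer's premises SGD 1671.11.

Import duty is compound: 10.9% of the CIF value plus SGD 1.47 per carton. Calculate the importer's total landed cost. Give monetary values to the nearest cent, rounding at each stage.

Total landed cost: SGD 447076.45

FCA: the seller delivers export-cleared goods to the carrier; the buyer bears costs from that point.
Already in the invoice (seller's account under FCA): inland to port — exclude.
CIF value = FCA price + origin terminal + freight + insurance = 371095.10 + 455.88 + 2927.08 + 625.60 = 375103.66
Ad valorem component: 375103.66 × 10.9% = 40886.30
Specific component: 19422 × 1.47 = 28550.34
Import duty = 40886.30 + 28550.34 = 69436.64
Buyer bears: origin terminal 455.88 + freight 2927.08 + insurance 625.60 + destination terminal 671.11 + brokerage 193.93 + delivery 1671.11 + duty 69436.64 = 75981.35
Landed cost = invoice 371095.10 + 75981.35 = 447076.45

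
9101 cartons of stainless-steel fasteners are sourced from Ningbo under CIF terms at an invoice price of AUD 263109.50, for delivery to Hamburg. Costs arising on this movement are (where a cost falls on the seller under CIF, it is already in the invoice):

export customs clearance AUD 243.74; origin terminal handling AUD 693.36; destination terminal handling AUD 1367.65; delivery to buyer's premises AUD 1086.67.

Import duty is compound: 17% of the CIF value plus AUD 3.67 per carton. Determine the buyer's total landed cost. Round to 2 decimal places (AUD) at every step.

CIF: the seller pays costs through ocean freight and marine insurance to the destination port.
Already in the invoice (seller's account under CIF): export clearance, origin terminal — exclude.
The CIF price already equals the CIF value: 263109.50
Ad valorem component: 263109.50 × 17% = 44728.62
Specific component: 9101 × 3.67 = 33400.67
Import duty = 44728.62 + 33400.67 = 78129.29
Buyer bears: destination terminal 1367.65 + delivery 1086.67 + duty 78129.29 = 80583.61
Landed cost = invoice 263109.50 + 80583.61 = 343693.11

Total landed cost: AUD 343693.11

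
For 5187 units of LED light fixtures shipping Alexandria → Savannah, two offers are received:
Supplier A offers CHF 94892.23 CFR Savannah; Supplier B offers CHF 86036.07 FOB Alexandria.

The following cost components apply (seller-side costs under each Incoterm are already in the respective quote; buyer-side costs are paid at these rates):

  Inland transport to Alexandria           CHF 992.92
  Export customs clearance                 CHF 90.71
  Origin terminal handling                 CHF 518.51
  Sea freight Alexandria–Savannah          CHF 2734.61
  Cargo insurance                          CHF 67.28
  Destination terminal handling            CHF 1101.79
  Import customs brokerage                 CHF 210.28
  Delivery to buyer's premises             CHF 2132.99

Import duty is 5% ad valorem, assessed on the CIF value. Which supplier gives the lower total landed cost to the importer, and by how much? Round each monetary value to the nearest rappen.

Supplier B is cheaper by CHF 6427.63

Supplier A (CFR):
CIF value = CFR price + insurance = 94892.23 + 67.28 = 94959.51
Import duty = 94959.51 × 5% = 4747.98
Buyer bears (A): 67.28 + 1101.79 + 210.28 + 2132.99 = 3512.34
Landed cost (A) = invoice 94892.23 + 3512.34 + duty 4747.98 = 103152.55
Supplier B (FOB):
CIF value = FOB price + freight + insurance = 86036.07 + 2734.61 + 67.28 = 88837.96
Import duty = 88837.96 × 5% = 4441.90
Buyer bears (B): 2734.61 + 67.28 + 1101.79 + 210.28 + 2132.99 = 6246.95
Landed cost (B) = invoice 86036.07 + 6246.95 + duty 4441.90 = 96724.92
Difference = |103152.55 − 96724.92| = 6427.63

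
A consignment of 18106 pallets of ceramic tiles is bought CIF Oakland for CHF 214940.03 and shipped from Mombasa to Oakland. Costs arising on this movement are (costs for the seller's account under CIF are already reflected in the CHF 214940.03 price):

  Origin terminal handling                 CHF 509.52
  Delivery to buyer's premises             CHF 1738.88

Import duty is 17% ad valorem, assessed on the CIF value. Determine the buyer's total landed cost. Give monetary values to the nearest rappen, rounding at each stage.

Total landed cost: CHF 253218.72

CIF: the seller pays costs through ocean freight and marine insurance to the destination port.
Already in the invoice (seller's account under CIF): origin terminal — exclude.
The CIF price already equals the CIF value: 214940.03
Import duty = 214940.03 × 17% = 36539.81
Buyer bears: delivery 1738.88 + duty 36539.81 = 38278.69
Landed cost = invoice 214940.03 + 38278.69 = 253218.72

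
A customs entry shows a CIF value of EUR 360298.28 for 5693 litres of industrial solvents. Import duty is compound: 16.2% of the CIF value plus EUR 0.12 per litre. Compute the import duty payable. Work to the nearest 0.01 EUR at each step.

Import duty: EUR 59051.48

Ad valorem component: 360298.28 × 16.2% = 58368.32
Specific component: 5693 × 0.12 = 683.16
Import duty = 58368.32 + 683.16 = 59051.48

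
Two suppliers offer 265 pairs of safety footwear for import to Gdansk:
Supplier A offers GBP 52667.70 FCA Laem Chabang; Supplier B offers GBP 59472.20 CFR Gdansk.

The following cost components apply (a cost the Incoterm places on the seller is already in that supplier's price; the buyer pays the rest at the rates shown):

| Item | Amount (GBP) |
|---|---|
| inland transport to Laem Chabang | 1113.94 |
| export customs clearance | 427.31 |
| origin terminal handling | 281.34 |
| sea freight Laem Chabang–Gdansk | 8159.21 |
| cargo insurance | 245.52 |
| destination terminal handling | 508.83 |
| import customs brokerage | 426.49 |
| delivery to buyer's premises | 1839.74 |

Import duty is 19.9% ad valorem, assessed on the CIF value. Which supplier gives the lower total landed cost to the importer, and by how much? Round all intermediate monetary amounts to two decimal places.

Supplier A (FCA):
CIF value = FCA price + origin terminal + freight + insurance = 52667.70 + 281.34 + 8159.21 + 245.52 = 61353.77
Import duty = 61353.77 × 19.9% = 12209.40
Buyer bears (A): 281.34 + 8159.21 + 245.52 + 508.83 + 426.49 + 1839.74 = 11461.13
Landed cost (A) = invoice 52667.70 + 11461.13 + duty 12209.40 = 76338.23
Supplier B (CFR):
CIF value = CFR price + insurance = 59472.20 + 245.52 = 59717.72
Import duty = 59717.72 × 19.9% = 11883.83
Buyer bears (B): 245.52 + 508.83 + 426.49 + 1839.74 = 3020.58
Landed cost (B) = invoice 59472.20 + 3020.58 + duty 11883.83 = 74376.61
Difference = |76338.23 − 74376.61| = 1961.62

Supplier B is cheaper by GBP 1961.62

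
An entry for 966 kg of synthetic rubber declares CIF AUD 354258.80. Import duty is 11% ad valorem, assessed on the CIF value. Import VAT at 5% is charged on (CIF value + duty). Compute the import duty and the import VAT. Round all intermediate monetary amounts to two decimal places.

Import duty = 354258.80 × 11% = 38968.47
VAT base = CIF + duty = 354258.80 + 38968.47 = 393227.27
Import VAT = 393227.27 × 5% = 19661.36

Import duty: AUD 38968.47; import VAT: AUD 19661.36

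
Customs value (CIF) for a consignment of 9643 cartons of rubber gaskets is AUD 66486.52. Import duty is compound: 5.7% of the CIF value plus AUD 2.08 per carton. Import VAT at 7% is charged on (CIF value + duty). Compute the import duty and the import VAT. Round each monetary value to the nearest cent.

Import duty: AUD 23847.17; import VAT: AUD 6323.36

Ad valorem component: 66486.52 × 5.7% = 3789.73
Specific component: 9643 × 2.08 = 20057.44
Import duty = 3789.73 + 20057.44 = 23847.17
VAT base = CIF + duty = 66486.52 + 23847.17 = 90333.69
Import VAT = 90333.69 × 7% = 6323.36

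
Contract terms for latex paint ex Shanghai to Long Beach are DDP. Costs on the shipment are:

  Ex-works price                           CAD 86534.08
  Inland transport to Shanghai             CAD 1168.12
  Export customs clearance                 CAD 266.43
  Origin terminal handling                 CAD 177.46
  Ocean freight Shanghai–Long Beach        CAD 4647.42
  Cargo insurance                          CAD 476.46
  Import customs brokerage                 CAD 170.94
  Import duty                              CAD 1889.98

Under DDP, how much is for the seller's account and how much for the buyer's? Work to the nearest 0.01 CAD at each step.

Seller: CAD 95330.89; buyer: CAD 0.00

DDP: the seller bears all costs including import duty.
Seller's account: goods 86534.08 + inland to port 1168.12 + export clearance 266.43 + origin terminal 177.46 + freight 4647.42 + insurance 476.46 + brokerage 170.94 + duty 1889.98 = 95330.89
Buyer's account: 0.00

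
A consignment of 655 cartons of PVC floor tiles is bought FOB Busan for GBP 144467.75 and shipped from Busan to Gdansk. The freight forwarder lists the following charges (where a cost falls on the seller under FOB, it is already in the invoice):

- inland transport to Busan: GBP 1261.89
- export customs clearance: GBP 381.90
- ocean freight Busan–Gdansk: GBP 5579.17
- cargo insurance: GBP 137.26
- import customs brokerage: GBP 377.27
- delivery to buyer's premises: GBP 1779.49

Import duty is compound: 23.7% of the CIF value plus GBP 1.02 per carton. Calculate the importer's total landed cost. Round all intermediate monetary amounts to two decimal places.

FOB: the seller bears costs until goods are on board at the origin port; the buyer bears freight, insurance and all costs thereafter.
Already in the invoice (seller's account under FOB): inland to port, export clearance — exclude.
CIF value = FOB price + freight + insurance = 144467.75 + 5579.17 + 137.26 = 150184.18
Ad valorem component: 150184.18 × 23.7% = 35593.65
Specific component: 655 × 1.02 = 668.10
Import duty = 35593.65 + 668.10 = 36261.75
Buyer bears: freight 5579.17 + insurance 137.26 + brokerage 377.27 + delivery 1779.49 + duty 36261.75 = 44134.94
Landed cost = invoice 144467.75 + 44134.94 = 188602.69

Total landed cost: GBP 188602.69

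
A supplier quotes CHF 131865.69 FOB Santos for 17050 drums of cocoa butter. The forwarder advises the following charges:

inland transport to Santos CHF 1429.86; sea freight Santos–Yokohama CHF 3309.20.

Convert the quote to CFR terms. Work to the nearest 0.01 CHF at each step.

CFR price: CHF 135174.89

Not relevant to the conversion: inland to port — on the seller under both FOB and CFR; already in the FOB price and stays in the CFR price.
From FOB to CFR, the seller additionally bears: freight.
CFR price = 131865.69 + 3309.20 = 135174.89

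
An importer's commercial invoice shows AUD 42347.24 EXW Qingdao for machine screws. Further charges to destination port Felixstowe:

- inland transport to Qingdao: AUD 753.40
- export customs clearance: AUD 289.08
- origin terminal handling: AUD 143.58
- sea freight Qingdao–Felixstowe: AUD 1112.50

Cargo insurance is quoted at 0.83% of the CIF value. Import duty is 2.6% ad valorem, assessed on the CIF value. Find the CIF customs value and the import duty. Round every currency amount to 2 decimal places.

Let C be the CIF value. C = EXW price + pre-shipment costs + freight + 0.83% × C
C − 0.83% × C = 42347.24 + 753.40 + 289.08 + 143.58 + 1112.50
0.9917 × C = 44645.80
C = 44645.80 / 0.9917 = 45019.46
Insurance premium = 0.83% × 45019.46 = 373.66
Import duty = 45019.46 × 2.6% = 1170.51

CIF value: AUD 45019.46; import duty: AUD 1170.51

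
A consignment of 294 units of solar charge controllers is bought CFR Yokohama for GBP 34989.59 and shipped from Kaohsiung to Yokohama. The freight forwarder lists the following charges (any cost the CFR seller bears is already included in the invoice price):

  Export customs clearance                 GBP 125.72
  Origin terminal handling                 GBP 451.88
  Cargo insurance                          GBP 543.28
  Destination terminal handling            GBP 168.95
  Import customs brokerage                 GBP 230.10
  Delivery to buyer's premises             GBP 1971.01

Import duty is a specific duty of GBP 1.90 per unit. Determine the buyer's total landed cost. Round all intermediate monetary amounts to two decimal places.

CFR: the seller pays costs through ocean freight to the destination port, but not insurance.
Already in the invoice (seller's account under CFR): export clearance, origin terminal — exclude.
CIF value = CFR price + insurance = 34989.59 + 543.28 = 35532.87
Import duty = 294 × 1.90 = 558.60
Buyer bears: insurance 543.28 + destination terminal 168.95 + brokerage 230.10 + delivery 1971.01 + duty 558.60 = 3471.94
Landed cost = invoice 34989.59 + 3471.94 = 38461.53

Total landed cost: GBP 38461.53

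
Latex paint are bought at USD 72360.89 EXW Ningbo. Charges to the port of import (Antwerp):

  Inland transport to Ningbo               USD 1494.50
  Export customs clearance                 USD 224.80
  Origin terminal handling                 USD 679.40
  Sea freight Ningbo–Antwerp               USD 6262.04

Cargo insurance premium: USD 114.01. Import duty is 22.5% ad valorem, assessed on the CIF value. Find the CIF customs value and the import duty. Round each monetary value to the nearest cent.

CIF = EXW price + pre-shipment costs + freight + insurance
CIF = 72360.89 + 1494.50 + 224.80 + 679.40 + 6262.04 + 114.01 = 81135.64
Import duty = 81135.64 × 22.5% = 18255.52

CIF value: USD 81135.64; import duty: USD 18255.52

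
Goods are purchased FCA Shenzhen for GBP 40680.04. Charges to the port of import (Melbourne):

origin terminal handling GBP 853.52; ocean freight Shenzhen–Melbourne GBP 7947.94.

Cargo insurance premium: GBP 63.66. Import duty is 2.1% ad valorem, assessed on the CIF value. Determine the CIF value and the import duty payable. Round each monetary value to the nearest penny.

CIF value: GBP 49545.16; import duty: GBP 1040.45

CIF = FCA price + pre-shipment costs + freight + insurance
CIF = 40680.04 + 853.52 + 7947.94 + 63.66 = 49545.16
Import duty = 49545.16 × 2.1% = 1040.45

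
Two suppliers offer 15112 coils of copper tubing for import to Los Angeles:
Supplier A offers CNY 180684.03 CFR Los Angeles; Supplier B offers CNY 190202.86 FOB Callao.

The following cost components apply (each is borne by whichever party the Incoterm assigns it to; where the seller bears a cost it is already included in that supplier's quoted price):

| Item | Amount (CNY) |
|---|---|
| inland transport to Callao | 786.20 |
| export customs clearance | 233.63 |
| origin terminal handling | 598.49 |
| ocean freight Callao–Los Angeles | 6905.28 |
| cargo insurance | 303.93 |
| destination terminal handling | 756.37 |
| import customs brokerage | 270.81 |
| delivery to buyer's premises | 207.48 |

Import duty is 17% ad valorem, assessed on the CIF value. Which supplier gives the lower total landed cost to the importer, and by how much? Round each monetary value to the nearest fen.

Supplier A is cheaper by CNY 19216.21

Supplier A (CFR):
CIF value = CFR price + insurance = 180684.03 + 303.93 = 180987.96
Import duty = 180987.96 × 17% = 30767.95
Buyer bears (A): 303.93 + 756.37 + 270.81 + 207.48 = 1538.59
Landed cost (A) = invoice 180684.03 + 1538.59 + duty 30767.95 = 212990.57
Supplier B (FOB):
CIF value = FOB price + freight + insurance = 190202.86 + 6905.28 + 303.93 = 197412.07
Import duty = 197412.07 × 17% = 33560.05
Buyer bears (B): 6905.28 + 303.93 + 756.37 + 270.81 + 207.48 = 8443.87
Landed cost (B) = invoice 190202.86 + 8443.87 + duty 33560.05 = 232206.78
Difference = |212990.57 − 232206.78| = 19216.21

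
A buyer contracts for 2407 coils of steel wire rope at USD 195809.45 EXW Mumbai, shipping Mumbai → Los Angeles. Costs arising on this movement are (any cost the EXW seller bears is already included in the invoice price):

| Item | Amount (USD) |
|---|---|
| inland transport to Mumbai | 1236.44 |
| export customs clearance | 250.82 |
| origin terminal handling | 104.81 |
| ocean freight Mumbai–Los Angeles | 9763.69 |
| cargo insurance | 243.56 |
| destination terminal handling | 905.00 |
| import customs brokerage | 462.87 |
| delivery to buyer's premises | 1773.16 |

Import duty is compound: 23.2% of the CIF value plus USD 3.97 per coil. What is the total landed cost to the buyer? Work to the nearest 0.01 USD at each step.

Total landed cost: USD 268224.42

EXW: the seller makes goods available at their premises; the buyer bears all onward costs.
CIF value = EXW price + inland to port + export clearance + origin terminal + freight + insurance = 195809.45 + 1236.44 + 250.82 + 104.81 + 9763.69 + 243.56 = 207408.77
Ad valorem component: 207408.77 × 23.2% = 48118.83
Specific component: 2407 × 3.97 = 9555.79
Import duty = 48118.83 + 9555.79 = 57674.62
Buyer bears: inland to port 1236.44 + export clearance 250.82 + origin terminal 104.81 + freight 9763.69 + insurance 243.56 + destination terminal 905.00 + brokerage 462.87 + delivery 1773.16 + duty 57674.62 = 72414.97
Landed cost = invoice 195809.45 + 72414.97 = 268224.42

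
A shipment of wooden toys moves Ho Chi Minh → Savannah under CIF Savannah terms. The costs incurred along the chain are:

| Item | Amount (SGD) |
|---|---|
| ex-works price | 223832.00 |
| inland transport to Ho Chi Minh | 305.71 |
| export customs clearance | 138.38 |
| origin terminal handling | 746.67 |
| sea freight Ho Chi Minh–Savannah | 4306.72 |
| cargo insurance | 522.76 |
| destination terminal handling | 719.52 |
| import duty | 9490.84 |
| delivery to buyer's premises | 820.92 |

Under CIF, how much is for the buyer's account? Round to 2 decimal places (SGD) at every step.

Buyer's account: SGD 11031.28

CIF: the seller pays costs through ocean freight and marine insurance to the destination port.
Seller's account: goods 223832.00 + inland to port 305.71 + export clearance 138.38 + origin terminal 746.67 + freight 4306.72 + insurance 522.76 = 229852.24
Buyer's account: destination terminal 719.52 + duty 9490.84 + delivery 820.92 = 11031.28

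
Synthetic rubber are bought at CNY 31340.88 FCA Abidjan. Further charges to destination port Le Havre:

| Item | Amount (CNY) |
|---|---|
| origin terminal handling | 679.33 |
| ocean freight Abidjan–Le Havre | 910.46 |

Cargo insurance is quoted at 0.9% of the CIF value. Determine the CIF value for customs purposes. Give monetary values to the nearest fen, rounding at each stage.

Let C be the CIF value. C = FCA price + pre-shipment costs + freight + 0.9% × C
C − 0.9% × C = 31340.88 + 679.33 + 910.46
0.991 × C = 32930.67
C = 32930.67 / 0.991 = 33229.74
Insurance premium = 0.9% × 33229.74 = 299.07

CIF value: CNY 33229.74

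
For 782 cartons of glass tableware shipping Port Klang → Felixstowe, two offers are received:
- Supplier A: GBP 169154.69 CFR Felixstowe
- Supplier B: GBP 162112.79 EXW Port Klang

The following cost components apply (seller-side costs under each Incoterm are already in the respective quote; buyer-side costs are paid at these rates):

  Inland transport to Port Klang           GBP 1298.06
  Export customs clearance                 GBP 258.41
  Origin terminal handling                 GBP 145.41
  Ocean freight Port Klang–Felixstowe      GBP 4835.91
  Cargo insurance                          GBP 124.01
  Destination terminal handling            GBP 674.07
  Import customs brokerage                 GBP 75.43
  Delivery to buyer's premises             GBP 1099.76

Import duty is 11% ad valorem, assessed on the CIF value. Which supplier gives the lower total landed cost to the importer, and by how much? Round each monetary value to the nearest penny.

Supplier B is cheaper by GBP 559.57

Supplier A (CFR):
CIF value = CFR price + insurance = 169154.69 + 124.01 = 169278.70
Import duty = 169278.70 × 11% = 18620.66
Buyer bears (A): 124.01 + 674.07 + 75.43 + 1099.76 = 1973.27
Landed cost (A) = invoice 169154.69 + 1973.27 + duty 18620.66 = 189748.62
Supplier B (EXW):
CIF value = EXW price + inland to port + export clearance + origin terminal + freight + insurance = 162112.79 + 1298.06 + 258.41 + 145.41 + 4835.91 + 124.01 = 168774.59
Import duty = 168774.59 × 11% = 18565.20
Buyer bears (B): 1298.06 + 258.41 + 145.41 + 4835.91 + 124.01 + 674.07 + 75.43 + 1099.76 = 8511.06
Landed cost (B) = invoice 162112.79 + 8511.06 + duty 18565.20 = 189189.05
Difference = |189748.62 − 189189.05| = 559.57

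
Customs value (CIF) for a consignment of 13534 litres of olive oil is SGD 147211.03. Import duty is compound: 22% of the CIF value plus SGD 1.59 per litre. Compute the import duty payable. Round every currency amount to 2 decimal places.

Import duty: SGD 53905.49

Ad valorem component: 147211.03 × 22% = 32386.43
Specific component: 13534 × 1.59 = 21519.06
Import duty = 32386.43 + 21519.06 = 53905.49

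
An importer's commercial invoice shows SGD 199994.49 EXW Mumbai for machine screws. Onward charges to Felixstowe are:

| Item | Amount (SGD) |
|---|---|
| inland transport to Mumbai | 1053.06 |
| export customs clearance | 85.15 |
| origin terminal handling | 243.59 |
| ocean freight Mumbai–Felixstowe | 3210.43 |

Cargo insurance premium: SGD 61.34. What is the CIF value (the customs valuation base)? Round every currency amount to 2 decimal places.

CIF value: SGD 204648.06

CIF = EXW price + pre-shipment costs + freight + insurance
CIF = 199994.49 + 1053.06 + 85.15 + 243.59 + 3210.43 + 61.34 = 204648.06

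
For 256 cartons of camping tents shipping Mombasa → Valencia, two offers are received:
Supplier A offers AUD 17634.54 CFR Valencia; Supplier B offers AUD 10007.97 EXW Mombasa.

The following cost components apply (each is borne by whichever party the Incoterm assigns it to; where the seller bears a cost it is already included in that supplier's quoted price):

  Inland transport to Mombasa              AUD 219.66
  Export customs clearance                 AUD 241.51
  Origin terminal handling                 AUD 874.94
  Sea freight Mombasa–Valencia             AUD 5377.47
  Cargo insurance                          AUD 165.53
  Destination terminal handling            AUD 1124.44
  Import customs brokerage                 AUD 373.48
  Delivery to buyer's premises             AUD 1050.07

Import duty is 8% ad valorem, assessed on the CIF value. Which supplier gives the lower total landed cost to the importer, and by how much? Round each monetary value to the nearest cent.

Supplier A (CFR):
CIF value = CFR price + insurance = 17634.54 + 165.53 = 17800.07
Import duty = 17800.07 × 8% = 1424.01
Buyer bears (A): 165.53 + 1124.44 + 373.48 + 1050.07 = 2713.52
Landed cost (A) = invoice 17634.54 + 2713.52 + duty 1424.01 = 21772.07
Supplier B (EXW):
CIF value = EXW price + inland to port + export clearance + origin terminal + freight + insurance = 10007.97 + 219.66 + 241.51 + 874.94 + 5377.47 + 165.53 = 16887.08
Import duty = 16887.08 × 8% = 1350.97
Buyer bears (B): 219.66 + 241.51 + 874.94 + 5377.47 + 165.53 + 1124.44 + 373.48 + 1050.07 = 9427.10
Landed cost (B) = invoice 10007.97 + 9427.10 + duty 1350.97 = 20786.04
Difference = |21772.07 − 20786.04| = 986.03

Supplier B is cheaper by AUD 986.03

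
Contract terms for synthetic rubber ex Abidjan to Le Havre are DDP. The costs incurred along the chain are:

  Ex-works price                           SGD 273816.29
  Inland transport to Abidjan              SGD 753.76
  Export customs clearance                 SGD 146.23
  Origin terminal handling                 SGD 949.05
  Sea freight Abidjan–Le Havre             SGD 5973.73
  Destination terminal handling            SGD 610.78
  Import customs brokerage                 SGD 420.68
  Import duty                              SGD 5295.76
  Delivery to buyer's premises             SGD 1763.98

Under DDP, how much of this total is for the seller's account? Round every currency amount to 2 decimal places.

DDP: the seller bears all costs including import duty.
Seller's account: goods 273816.29 + inland to port 753.76 + export clearance 146.23 + origin terminal 949.05 + freight 5973.73 + destination terminal 610.78 + brokerage 420.68 + duty 5295.76 + delivery 1763.98 = 289730.26
Buyer's account: 0.00

Seller's account: SGD 289730.26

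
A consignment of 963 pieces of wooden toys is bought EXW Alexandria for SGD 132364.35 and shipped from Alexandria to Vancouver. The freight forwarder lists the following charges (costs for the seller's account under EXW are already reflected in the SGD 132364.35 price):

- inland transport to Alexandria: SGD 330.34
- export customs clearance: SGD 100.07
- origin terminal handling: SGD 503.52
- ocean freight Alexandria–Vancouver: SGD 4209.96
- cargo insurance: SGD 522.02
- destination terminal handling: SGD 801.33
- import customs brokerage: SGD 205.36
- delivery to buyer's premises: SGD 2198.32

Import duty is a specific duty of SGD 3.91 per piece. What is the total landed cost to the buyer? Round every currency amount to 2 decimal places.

EXW: the seller makes goods available at their premises; the buyer bears all onward costs.
CIF value = EXW price + inland to port + export clearance + origin terminal + freight + insurance = 132364.35 + 330.34 + 100.07 + 503.52 + 4209.96 + 522.02 = 138030.26
Import duty = 963 × 3.91 = 3765.33
Buyer bears: inland to port 330.34 + export clearance 100.07 + origin terminal 503.52 + freight 4209.96 + insurance 522.02 + destination terminal 801.33 + brokerage 205.36 + delivery 2198.32 + duty 3765.33 = 12636.25
Landed cost = invoice 132364.35 + 12636.25 = 145000.60

Total landed cost: SGD 145000.60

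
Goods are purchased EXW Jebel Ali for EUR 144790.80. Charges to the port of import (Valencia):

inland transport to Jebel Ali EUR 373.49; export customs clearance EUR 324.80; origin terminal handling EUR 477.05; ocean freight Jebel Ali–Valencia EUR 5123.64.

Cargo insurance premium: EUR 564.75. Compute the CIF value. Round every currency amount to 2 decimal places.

CIF value: EUR 151654.53

CIF = EXW price + pre-shipment costs + freight + insurance
CIF = 144790.80 + 373.49 + 324.80 + 477.05 + 5123.64 + 564.75 = 151654.53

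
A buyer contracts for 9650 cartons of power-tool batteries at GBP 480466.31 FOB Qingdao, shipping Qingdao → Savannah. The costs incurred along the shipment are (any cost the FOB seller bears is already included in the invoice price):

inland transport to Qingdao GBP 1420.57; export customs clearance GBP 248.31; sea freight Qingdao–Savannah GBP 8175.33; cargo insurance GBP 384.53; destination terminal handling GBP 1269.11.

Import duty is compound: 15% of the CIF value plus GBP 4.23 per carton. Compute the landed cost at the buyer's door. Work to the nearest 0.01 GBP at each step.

Total landed cost: GBP 604468.71

FOB: the seller bears costs until goods are on board at the origin port; the buyer bears freight, insurance and all costs thereafter.
Already in the invoice (seller's account under FOB): inland to port, export clearance — exclude.
CIF value = FOB price + freight + insurance = 480466.31 + 8175.33 + 384.53 = 489026.17
Ad valorem component: 489026.17 × 15% = 73353.93
Specific component: 9650 × 4.23 = 40819.50
Import duty = 73353.93 + 40819.50 = 114173.43
Buyer bears: freight 8175.33 + insurance 384.53 + destination terminal 1269.11 + duty 114173.43 = 124002.40
Landed cost = invoice 480466.31 + 124002.40 = 604468.71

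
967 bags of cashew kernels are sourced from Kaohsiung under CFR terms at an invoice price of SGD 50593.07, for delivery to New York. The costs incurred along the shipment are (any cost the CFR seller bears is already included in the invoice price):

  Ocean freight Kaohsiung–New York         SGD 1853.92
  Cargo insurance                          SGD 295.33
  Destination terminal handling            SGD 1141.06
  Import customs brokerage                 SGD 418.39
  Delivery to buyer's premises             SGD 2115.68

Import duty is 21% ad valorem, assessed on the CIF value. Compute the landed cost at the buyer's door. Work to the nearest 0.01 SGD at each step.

CFR: the seller pays costs through ocean freight to the destination port, but not insurance.
Already in the invoice (seller's account under CFR): freight — exclude.
CIF value = CFR price + insurance = 50593.07 + 295.33 = 50888.40
Import duty = 50888.40 × 21% = 10686.56
Buyer bears: insurance 295.33 + destination terminal 1141.06 + brokerage 418.39 + delivery 2115.68 + duty 10686.56 = 14657.02
Landed cost = invoice 50593.07 + 14657.02 = 65250.09

Total landed cost: SGD 65250.09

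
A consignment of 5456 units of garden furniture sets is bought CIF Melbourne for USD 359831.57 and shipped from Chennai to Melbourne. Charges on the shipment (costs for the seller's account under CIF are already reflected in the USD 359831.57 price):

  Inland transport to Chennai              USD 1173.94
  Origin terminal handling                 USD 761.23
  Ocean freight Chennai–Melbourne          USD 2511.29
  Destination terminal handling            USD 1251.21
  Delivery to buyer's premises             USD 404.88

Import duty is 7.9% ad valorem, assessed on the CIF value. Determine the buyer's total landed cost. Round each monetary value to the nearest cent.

Total landed cost: USD 389914.35

CIF: the seller pays costs through ocean freight and marine insurance to the destination port.
Already in the invoice (seller's account under CIF): inland to port, origin terminal, freight — exclude.
The CIF price already equals the CIF value: 359831.57
Import duty = 359831.57 × 7.9% = 28426.69
Buyer bears: destination terminal 1251.21 + delivery 404.88 + duty 28426.69 = 30082.78
Landed cost = invoice 359831.57 + 30082.78 = 389914.35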